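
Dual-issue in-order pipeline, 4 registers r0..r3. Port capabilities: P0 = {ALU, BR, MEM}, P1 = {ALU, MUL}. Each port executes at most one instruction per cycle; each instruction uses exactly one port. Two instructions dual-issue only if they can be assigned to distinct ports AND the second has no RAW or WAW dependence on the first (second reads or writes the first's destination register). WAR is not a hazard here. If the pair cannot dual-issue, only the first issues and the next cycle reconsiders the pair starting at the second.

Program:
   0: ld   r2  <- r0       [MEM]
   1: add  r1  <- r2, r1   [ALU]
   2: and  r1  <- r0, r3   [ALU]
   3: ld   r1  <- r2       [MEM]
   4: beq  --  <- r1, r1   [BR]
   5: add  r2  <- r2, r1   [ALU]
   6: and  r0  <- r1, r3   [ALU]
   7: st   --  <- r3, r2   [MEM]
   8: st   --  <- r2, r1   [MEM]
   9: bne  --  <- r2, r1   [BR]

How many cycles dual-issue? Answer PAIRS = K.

#0 head=0: ld i0 RAW r2
#1 head=1: add i1 WAW r1
#2 head=2: and i2 WAW r1
#3 head=3: ld i3 no-port MEM/BR
#4 head=4: beq;add i4+i5 pair
#5 head=6: and;st i6+i7 pair
#6 head=8: st i8 no-port MEM/BR
#7 head=9: bne i9 tail

PAIRS = 2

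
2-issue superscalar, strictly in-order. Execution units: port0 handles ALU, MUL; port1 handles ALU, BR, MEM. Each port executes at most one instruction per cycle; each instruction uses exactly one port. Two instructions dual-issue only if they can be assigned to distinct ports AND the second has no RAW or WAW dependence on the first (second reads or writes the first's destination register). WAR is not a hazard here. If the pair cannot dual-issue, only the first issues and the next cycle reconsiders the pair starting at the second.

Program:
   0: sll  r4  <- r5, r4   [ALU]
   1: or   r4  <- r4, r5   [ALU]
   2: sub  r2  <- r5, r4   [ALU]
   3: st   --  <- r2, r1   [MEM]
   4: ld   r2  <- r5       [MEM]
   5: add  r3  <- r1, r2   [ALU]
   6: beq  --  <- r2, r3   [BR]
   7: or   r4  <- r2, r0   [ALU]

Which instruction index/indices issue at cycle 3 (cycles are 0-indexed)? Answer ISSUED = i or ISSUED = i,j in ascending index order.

ISSUED = 3

#0 head=0: sll i0 RAW+WAW r4
#1 head=1: or i1 RAW r4
#2 head=2: sub i2 RAW r2
#3 head=3: st i3 no-port MEM/MEM
#4 head=4: ld i4 RAW r2
#5 head=5: add i5 RAW r3
#6 head=6: beq;or i6,i7 dual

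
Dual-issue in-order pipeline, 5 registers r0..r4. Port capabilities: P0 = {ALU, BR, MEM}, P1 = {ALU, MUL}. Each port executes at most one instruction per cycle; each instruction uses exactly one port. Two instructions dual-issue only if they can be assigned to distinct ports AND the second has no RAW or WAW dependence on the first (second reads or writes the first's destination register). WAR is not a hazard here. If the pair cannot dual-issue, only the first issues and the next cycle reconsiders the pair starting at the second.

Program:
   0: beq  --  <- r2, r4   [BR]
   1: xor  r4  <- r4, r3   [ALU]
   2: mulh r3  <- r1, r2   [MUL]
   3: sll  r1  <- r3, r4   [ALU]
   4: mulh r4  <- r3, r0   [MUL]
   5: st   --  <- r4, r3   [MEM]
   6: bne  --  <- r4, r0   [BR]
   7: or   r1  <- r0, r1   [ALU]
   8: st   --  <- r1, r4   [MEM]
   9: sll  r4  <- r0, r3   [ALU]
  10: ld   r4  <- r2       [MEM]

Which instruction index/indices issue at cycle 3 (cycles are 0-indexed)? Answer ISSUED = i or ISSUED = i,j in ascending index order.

ISSUED = 5

  cy0 -> i0,i1 (beq.BR;xor.ALU) dual
  cy1 -> i2 (mulh.MUL) RAW r3
  cy2 -> i3,i4 (sll.ALU;mulh.MUL) dual
  cy3 -> i5 (st.MEM) no-port MEM/BR
  cy4 -> i6,i7 (bne.BR;or.ALU) dual
  cy5 -> i8,i9 (st.MEM;sll.ALU) dual
  cy6 -> i10 (ld.MEM) tail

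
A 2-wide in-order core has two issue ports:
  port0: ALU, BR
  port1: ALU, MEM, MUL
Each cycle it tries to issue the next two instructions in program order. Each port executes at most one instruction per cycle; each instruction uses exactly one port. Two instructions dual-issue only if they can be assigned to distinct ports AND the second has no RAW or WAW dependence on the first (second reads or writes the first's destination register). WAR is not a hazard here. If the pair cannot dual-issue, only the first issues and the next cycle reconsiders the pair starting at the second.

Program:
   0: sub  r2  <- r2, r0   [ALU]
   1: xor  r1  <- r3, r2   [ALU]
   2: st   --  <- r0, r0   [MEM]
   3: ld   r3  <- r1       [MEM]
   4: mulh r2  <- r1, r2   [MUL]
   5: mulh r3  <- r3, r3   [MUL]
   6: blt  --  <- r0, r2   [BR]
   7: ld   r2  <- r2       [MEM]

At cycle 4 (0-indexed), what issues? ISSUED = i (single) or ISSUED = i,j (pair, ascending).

[0] i0  sub  -- RAW r2
[1] i1,i2  xor+st  -- dual
[2] i3  ld  -- no-port MEM/MUL
[3] i4  mulh  -- no-port MUL/MUL
[4] i5,i6  mulh+blt  -- dual
[5] i7  ld  -- tail

ISSUED = 5,6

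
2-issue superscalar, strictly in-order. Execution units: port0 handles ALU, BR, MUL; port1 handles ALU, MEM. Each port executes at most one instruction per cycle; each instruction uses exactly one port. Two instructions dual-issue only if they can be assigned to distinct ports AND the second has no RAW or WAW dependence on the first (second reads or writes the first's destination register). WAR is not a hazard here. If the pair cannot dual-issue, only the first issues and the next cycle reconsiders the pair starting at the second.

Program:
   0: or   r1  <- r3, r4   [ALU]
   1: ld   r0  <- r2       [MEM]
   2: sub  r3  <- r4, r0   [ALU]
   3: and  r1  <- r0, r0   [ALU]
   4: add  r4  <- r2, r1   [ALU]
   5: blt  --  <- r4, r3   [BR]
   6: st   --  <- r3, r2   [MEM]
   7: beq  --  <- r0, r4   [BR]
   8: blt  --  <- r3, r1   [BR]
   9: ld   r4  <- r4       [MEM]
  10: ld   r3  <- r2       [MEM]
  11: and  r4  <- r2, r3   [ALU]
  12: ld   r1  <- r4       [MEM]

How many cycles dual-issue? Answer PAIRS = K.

PAIRS = 4

0. or.ALU ld.MEM @i0,i1  | pair
1. sub.ALU and.ALU @i2,i3  | pair
2. add.ALU @i4  | RAW r4
3. blt.BR st.MEM @i5,i6  | pair
4. beq.BR @i7  | no-port BR/BR
5. blt.BR ld.MEM @i8,i9  | pair
6. ld.MEM @i10  | RAW r3
7. and.ALU @i11  | RAW r4
8. ld.MEM @i12  | tail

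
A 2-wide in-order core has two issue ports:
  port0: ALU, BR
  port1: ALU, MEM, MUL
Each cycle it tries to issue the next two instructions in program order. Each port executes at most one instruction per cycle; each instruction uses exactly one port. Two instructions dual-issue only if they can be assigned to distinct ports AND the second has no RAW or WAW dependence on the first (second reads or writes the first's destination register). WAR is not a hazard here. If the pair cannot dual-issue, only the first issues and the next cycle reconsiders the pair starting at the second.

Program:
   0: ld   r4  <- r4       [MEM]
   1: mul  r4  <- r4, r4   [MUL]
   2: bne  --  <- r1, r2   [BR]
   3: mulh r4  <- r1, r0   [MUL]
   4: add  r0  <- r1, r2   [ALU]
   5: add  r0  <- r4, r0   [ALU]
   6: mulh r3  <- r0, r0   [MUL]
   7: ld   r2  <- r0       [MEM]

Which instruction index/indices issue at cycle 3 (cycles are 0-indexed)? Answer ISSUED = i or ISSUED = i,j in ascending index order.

ISSUED = 5

[0] i0  ld.MEM  -- no-port MEM/MUL
[1] i1+i2  mul.MUL+bne.BR  -- dual
[2] i3+i4  mulh.MUL+add.ALU  -- dual
[3] i5  add.ALU  -- RAW r0
[4] i6  mulh.MUL  -- no-port MUL/MEM
[5] i7  ld.MEM  -- tail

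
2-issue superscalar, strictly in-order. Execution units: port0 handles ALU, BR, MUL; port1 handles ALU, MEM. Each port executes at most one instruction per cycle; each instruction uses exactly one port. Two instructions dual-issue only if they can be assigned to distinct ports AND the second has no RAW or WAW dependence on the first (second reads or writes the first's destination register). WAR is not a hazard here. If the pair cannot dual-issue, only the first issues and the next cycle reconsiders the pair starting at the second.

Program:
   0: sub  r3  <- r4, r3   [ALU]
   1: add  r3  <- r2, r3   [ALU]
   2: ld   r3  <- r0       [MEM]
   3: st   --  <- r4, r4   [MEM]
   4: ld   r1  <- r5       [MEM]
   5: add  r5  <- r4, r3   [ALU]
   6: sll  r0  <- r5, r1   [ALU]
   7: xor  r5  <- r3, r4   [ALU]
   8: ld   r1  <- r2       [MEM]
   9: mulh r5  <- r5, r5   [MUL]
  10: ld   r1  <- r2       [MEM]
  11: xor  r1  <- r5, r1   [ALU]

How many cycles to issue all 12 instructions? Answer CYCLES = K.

CYCLES = 9

[0] i0  sub.ALU  -- RAW+WAW r3
[1] i1  add.ALU  -- WAW r3
[2] i2  ld.MEM  -- no-port MEM/MEM
[3] i3  st.MEM  -- no-port MEM/MEM
[4] i4+i5  ld.MEM/add.ALU  -- 2-wide
[5] i6+i7  sll.ALU/xor.ALU  -- 2-wide
[6] i8+i9  ld.MEM/mulh.MUL  -- 2-wide
[7] i10  ld.MEM  -- RAW+WAW r1
[8] i11  xor.ALU  -- tail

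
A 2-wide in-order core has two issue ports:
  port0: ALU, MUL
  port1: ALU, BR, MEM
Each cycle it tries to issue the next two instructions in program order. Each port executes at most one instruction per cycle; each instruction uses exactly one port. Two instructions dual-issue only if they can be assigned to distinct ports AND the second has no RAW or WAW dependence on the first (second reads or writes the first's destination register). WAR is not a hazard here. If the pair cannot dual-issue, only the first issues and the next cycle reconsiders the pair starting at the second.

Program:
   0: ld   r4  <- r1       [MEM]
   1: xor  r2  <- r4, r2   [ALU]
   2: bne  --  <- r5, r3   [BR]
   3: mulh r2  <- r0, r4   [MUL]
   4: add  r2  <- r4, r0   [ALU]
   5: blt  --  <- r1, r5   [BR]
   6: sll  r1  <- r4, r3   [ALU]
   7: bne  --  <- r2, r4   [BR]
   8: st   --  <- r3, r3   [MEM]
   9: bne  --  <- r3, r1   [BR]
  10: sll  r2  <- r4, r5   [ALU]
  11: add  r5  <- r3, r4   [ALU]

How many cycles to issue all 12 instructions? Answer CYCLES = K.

t=0 i0:ld ; RAW r4
t=1 i1/i2:xor+bne ; dual
t=2 i3:mulh ; WAW r2
t=3 i4/i5:add+blt ; dual
t=4 i6/i7:sll+bne ; dual
t=5 i8:st ; no-port MEM/BR
t=6 i9/i10:bne+sll ; dual
t=7 i11:add ; tail

CYCLES = 8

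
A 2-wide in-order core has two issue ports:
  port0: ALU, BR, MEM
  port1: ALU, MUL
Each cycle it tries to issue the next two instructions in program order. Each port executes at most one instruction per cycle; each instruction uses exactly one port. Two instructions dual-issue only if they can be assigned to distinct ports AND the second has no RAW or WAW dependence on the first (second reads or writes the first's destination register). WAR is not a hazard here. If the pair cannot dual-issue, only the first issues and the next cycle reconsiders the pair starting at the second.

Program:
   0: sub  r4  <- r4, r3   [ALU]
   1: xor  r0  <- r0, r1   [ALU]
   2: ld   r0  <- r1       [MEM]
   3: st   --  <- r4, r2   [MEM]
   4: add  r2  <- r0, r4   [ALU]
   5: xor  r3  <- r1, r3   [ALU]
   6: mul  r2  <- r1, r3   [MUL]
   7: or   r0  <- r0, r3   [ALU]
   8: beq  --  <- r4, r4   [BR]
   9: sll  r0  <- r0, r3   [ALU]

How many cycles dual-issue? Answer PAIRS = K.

PAIRS = 4

0. sub+xor @i0&i1  | 2-wide
1. ld @i2  | no-port MEM/MEM
2. st+add @i3&i4  | 2-wide
3. xor @i5  | RAW r3
4. mul+or @i6&i7  | 2-wide
5. beq+sll @i8&i9  | 2-wide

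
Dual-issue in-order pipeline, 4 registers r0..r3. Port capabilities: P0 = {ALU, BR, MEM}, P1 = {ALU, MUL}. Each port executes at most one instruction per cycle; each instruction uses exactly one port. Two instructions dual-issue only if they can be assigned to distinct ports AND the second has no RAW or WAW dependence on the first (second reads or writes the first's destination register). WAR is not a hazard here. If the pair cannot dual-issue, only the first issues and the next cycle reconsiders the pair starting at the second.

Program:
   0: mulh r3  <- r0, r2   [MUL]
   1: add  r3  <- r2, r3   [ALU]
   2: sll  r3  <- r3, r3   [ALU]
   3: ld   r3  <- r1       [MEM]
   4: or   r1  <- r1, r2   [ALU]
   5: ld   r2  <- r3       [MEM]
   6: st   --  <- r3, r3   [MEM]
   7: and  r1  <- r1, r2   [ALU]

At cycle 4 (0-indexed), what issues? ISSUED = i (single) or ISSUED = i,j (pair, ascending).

ISSUED = 5

0. mulh.MUL @i0  | RAW+WAW r3
1. add.ALU @i1  | RAW+WAW r3
2. sll.ALU @i2  | WAW r3
3. ld.MEM;or.ALU @i3+i4  | 2-wide
4. ld.MEM @i5  | no-port MEM/MEM
5. st.MEM;and.ALU @i6+i7  | 2-wide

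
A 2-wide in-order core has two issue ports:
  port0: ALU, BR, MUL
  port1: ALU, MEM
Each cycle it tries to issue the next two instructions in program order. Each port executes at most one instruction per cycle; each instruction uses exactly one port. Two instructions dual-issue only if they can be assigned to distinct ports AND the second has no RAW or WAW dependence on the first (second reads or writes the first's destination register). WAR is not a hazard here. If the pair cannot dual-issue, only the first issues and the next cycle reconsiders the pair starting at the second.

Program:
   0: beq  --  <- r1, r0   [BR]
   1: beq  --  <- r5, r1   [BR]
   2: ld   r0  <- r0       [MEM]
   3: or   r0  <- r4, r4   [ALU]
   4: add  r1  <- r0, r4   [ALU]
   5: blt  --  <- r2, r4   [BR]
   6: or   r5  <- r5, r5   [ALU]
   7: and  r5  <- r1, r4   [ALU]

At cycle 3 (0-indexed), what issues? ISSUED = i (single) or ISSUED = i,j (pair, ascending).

c0: i0 beq  no-port BR/BR
c1: i1/i2 beq ld  dual
c2: i3 or  RAW r0
c3: i4/i5 add blt  dual
c4: i6 or  WAW r5
c5: i7 and  tail

ISSUED = 4,5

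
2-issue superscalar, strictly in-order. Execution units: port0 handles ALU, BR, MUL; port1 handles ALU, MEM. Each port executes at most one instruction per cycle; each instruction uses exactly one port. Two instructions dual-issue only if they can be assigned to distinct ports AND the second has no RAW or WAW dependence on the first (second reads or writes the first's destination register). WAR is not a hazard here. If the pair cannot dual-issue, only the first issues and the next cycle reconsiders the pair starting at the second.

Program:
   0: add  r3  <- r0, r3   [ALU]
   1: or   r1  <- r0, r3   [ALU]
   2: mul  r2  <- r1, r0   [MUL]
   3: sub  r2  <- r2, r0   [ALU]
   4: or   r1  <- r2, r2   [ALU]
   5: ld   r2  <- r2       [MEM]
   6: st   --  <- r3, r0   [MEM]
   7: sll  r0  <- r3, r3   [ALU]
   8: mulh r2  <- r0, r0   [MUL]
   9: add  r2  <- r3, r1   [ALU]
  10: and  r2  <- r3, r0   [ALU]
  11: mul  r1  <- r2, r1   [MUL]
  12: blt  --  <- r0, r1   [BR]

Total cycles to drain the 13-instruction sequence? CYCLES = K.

CYCLES = 11

t=0 i0:add.ALU ; RAW r3
t=1 i1:or.ALU ; RAW r1
t=2 i2:mul.MUL ; RAW+WAW r2
t=3 i3:sub.ALU ; RAW r2
t=4 i4&i5:or.ALU/ld.MEM ; 2-wide
t=5 i6&i7:st.MEM/sll.ALU ; 2-wide
t=6 i8:mulh.MUL ; WAW r2
t=7 i9:add.ALU ; WAW r2
t=8 i10:and.ALU ; RAW r2
t=9 i11:mul.MUL ; no-port MUL/BR
t=10 i12:blt.BR ; tail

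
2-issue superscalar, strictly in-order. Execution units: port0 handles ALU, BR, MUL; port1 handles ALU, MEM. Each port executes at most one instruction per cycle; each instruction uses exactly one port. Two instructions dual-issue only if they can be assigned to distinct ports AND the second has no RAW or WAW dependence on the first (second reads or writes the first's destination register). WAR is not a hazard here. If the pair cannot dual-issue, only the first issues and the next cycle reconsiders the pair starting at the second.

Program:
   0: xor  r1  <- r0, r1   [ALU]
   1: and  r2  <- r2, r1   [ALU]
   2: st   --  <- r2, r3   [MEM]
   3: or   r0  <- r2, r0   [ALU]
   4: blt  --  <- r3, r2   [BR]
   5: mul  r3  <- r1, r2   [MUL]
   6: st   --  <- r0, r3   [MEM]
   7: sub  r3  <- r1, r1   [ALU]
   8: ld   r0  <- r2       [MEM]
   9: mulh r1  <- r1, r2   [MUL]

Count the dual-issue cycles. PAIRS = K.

0. xor.ALU @i0  | RAW r1
1. and.ALU @i1  | RAW r2
2. st.MEM+or.ALU @i2&i3  | 2-wide
3. blt.BR @i4  | no-port BR/MUL
4. mul.MUL @i5  | RAW r3
5. st.MEM+sub.ALU @i6&i7  | 2-wide
6. ld.MEM+mulh.MUL @i8&i9  | 2-wide

PAIRS = 3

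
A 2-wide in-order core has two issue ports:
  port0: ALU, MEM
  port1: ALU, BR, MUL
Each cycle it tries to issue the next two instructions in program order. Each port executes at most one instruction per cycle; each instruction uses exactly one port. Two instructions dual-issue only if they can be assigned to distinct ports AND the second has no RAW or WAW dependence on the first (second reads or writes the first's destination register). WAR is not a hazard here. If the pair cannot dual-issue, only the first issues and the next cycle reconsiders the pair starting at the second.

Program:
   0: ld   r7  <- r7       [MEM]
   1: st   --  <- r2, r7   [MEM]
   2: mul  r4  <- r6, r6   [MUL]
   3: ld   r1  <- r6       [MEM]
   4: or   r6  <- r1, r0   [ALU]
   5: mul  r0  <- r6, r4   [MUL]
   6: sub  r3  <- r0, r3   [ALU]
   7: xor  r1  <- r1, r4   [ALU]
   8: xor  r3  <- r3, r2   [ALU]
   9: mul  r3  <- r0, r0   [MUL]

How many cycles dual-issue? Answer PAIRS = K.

c0: i0 ld  no-port MEM/MEM
c1: i1/i2 st/mul  dual
c2: i3 ld  RAW r1
c3: i4 or  RAW r6
c4: i5 mul  RAW r0
c5: i6/i7 sub/xor  dual
c6: i8 xor  WAW r3
c7: i9 mul  tail

PAIRS = 2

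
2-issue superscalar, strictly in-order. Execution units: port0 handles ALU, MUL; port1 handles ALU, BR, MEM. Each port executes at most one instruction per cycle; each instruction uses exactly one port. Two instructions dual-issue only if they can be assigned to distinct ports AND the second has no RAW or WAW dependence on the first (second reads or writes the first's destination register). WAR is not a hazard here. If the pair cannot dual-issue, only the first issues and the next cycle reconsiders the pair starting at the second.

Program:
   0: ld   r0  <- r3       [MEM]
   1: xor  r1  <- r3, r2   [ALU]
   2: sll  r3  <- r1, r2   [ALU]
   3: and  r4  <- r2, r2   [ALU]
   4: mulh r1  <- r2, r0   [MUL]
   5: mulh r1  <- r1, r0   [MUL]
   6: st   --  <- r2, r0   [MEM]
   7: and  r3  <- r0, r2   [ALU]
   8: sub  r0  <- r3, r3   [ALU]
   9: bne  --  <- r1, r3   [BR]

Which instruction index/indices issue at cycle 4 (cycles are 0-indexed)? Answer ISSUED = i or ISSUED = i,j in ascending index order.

#0 head=0: ld xor i0+i1 pair
#1 head=2: sll and i2+i3 pair
#2 head=4: mulh i4 no-port MUL/MUL
#3 head=5: mulh st i5+i6 pair
#4 head=7: and i7 RAW r3
#5 head=8: sub bne i8+i9 pair

ISSUED = 7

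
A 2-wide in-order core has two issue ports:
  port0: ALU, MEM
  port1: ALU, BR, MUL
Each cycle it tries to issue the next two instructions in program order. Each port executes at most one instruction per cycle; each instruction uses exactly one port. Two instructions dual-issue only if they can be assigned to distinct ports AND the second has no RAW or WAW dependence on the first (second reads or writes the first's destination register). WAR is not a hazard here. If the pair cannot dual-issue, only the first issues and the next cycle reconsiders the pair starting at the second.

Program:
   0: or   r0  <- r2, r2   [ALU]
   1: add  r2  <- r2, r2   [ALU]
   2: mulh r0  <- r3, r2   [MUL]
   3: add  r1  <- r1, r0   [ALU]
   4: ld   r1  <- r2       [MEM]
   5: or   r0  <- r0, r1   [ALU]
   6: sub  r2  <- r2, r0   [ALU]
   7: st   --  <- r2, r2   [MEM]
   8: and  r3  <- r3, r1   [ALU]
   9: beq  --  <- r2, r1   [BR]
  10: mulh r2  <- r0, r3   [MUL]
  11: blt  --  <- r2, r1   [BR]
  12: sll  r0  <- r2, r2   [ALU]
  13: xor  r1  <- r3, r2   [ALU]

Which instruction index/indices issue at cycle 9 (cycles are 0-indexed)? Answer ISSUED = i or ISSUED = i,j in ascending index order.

t=0 i0&i1:or.ALU;add.ALU ; 2-wide
t=1 i2:mulh.MUL ; RAW r0
t=2 i3:add.ALU ; WAW r1
t=3 i4:ld.MEM ; RAW r1
t=4 i5:or.ALU ; RAW r0
t=5 i6:sub.ALU ; RAW r2
t=6 i7&i8:st.MEM;and.ALU ; 2-wide
t=7 i9:beq.BR ; no-port BR/MUL
t=8 i10:mulh.MUL ; no-port MUL/BR
t=9 i11&i12:blt.BR;sll.ALU ; 2-wide
t=10 i13:xor.ALU ; tail

ISSUED = 11,12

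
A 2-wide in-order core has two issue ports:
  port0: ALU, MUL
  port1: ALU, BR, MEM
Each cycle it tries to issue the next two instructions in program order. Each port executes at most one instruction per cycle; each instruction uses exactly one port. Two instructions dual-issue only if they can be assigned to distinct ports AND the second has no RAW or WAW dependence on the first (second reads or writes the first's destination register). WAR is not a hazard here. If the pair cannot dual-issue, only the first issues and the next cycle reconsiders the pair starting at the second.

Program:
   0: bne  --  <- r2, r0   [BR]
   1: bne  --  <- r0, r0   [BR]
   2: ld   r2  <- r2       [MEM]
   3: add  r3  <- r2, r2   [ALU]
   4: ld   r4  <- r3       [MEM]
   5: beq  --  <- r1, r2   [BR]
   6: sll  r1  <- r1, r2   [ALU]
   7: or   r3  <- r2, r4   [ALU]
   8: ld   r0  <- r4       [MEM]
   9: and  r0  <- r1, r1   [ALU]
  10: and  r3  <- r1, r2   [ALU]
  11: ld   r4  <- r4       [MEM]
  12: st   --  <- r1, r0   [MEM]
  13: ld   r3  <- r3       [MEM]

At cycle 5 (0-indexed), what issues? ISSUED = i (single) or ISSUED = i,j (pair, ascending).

#0 head=0: bne.BR i0 no-port BR/BR
#1 head=1: bne.BR i1 no-port BR/MEM
#2 head=2: ld.MEM i2 RAW r2
#3 head=3: add.ALU i3 RAW r3
#4 head=4: ld.MEM i4 no-port MEM/BR
#5 head=5: beq.BR/sll.ALU i5+i6 2-wide
#6 head=7: or.ALU/ld.MEM i7+i8 2-wide
#7 head=9: and.ALU/and.ALU i9+i10 2-wide
#8 head=11: ld.MEM i11 no-port MEM/MEM
#9 head=12: st.MEM i12 no-port MEM/MEM
#10 head=13: ld.MEM i13 tail

ISSUED = 5,6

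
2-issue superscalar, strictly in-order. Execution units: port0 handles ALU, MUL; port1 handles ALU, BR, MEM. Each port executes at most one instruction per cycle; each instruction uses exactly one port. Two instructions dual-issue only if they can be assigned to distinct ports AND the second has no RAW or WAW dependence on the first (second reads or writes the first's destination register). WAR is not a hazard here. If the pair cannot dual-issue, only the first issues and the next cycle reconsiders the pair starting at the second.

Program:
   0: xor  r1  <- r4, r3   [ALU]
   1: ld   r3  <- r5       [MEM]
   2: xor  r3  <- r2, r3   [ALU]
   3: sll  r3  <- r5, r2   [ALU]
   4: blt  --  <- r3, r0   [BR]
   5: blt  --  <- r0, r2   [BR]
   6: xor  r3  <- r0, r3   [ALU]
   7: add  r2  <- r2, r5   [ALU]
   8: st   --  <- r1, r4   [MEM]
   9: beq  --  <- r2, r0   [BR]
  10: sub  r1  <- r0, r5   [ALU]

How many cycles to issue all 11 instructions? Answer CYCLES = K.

#0 head=0: xor.ALU ld.MEM i0&i1 dual
#1 head=2: xor.ALU i2 WAW r3
#2 head=3: sll.ALU i3 RAW r3
#3 head=4: blt.BR i4 no-port BR/BR
#4 head=5: blt.BR xor.ALU i5&i6 dual
#5 head=7: add.ALU st.MEM i7&i8 dual
#6 head=9: beq.BR sub.ALU i9&i10 dual

CYCLES = 7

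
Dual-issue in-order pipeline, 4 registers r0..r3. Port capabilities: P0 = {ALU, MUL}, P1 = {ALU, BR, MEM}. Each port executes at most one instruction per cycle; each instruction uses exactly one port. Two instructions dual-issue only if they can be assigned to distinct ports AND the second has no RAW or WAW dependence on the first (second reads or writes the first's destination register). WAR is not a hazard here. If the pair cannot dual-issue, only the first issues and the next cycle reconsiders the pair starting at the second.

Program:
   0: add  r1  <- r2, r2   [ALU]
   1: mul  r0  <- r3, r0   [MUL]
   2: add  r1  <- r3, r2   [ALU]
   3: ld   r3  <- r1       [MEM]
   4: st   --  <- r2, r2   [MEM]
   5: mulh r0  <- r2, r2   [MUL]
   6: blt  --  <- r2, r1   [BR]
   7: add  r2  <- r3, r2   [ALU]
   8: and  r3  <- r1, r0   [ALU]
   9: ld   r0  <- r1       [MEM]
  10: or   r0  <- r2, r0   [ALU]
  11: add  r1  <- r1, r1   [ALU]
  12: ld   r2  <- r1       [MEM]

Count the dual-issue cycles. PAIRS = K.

#0 head=0: add;mul i0,i1 2-wide
#1 head=2: add i2 RAW r1
#2 head=3: ld i3 no-port MEM/MEM
#3 head=4: st;mulh i4,i5 2-wide
#4 head=6: blt;add i6,i7 2-wide
#5 head=8: and;ld i8,i9 2-wide
#6 head=10: or;add i10,i11 2-wide
#7 head=12: ld i12 tail

PAIRS = 5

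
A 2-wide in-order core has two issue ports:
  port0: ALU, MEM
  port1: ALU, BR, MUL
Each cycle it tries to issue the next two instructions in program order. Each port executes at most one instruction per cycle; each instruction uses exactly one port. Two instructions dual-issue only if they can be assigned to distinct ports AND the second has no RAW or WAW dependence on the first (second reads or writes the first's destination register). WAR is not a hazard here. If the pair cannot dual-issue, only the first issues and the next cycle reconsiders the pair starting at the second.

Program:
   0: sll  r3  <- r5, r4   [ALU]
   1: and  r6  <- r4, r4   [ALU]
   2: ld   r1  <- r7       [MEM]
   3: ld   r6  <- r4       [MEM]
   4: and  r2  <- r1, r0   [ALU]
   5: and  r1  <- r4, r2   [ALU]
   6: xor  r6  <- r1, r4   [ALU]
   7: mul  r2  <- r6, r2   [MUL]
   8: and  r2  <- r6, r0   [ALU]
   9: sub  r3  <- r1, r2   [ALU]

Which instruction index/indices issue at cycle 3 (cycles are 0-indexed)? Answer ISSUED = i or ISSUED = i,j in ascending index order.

c0: i0+i1 sll.ALU;and.ALU  pair
c1: i2 ld.MEM  no-port MEM/MEM
c2: i3+i4 ld.MEM;and.ALU  pair
c3: i5 and.ALU  RAW r1
c4: i6 xor.ALU  RAW r6
c5: i7 mul.MUL  WAW r2
c6: i8 and.ALU  RAW r2
c7: i9 sub.ALU  tail

ISSUED = 5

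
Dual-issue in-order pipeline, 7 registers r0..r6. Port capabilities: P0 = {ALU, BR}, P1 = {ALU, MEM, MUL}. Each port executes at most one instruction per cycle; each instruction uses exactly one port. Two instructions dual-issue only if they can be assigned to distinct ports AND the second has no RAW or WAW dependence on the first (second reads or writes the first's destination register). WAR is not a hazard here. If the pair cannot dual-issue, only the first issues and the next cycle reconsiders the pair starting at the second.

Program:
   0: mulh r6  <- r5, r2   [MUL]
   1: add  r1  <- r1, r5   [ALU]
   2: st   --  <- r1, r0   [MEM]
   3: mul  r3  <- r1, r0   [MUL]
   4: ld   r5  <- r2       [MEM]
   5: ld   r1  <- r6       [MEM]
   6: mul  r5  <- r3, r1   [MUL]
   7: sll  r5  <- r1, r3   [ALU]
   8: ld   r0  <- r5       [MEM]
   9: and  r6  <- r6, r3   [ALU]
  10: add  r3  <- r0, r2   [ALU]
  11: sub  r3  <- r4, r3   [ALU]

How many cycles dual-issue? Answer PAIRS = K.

PAIRS = 2

t=0 i0+i1:mulh.MUL add.ALU ; pair
t=1 i2:st.MEM ; no-port MEM/MUL
t=2 i3:mul.MUL ; no-port MUL/MEM
t=3 i4:ld.MEM ; no-port MEM/MEM
t=4 i5:ld.MEM ; no-port MEM/MUL
t=5 i6:mul.MUL ; WAW r5
t=6 i7:sll.ALU ; RAW r5
t=7 i8+i9:ld.MEM and.ALU ; pair
t=8 i10:add.ALU ; RAW+WAW r3
t=9 i11:sub.ALU ; tail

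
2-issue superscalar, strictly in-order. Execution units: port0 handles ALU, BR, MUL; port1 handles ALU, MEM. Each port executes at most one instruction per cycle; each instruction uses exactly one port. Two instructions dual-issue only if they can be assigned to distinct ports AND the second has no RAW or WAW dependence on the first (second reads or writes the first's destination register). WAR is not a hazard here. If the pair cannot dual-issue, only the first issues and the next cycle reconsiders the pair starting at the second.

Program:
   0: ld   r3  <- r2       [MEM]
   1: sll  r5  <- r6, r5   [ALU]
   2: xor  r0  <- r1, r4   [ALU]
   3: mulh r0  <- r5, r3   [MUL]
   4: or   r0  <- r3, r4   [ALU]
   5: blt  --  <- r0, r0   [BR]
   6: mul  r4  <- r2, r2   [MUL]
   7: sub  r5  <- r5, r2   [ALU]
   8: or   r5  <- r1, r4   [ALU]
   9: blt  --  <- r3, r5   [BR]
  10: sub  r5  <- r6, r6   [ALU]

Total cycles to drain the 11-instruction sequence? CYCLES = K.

CYCLES = 8

c0: i0,i1 ld.MEM+sll.ALU  2-wide
c1: i2 xor.ALU  WAW r0
c2: i3 mulh.MUL  WAW r0
c3: i4 or.ALU  RAW r0
c4: i5 blt.BR  no-port BR/MUL
c5: i6,i7 mul.MUL+sub.ALU  2-wide
c6: i8 or.ALU  RAW r5
c7: i9,i10 blt.BR+sub.ALU  2-wide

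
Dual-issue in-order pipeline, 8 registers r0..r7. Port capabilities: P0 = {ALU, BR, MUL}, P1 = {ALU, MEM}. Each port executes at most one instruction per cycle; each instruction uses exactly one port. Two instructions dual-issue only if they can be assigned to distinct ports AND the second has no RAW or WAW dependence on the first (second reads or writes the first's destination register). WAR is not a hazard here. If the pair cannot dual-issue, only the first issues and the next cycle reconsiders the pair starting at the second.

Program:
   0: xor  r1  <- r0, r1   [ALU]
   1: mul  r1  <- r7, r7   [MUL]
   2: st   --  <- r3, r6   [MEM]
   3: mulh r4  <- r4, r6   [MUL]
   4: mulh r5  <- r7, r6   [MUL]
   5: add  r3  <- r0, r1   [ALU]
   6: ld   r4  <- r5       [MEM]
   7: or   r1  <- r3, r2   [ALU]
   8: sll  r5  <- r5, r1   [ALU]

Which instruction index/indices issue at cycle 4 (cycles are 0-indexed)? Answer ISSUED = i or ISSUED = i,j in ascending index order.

ISSUED = 6,7

[0] i0  xor  -- WAW r1
[1] i1+i2  mul+st  -- dual
[2] i3  mulh  -- no-port MUL/MUL
[3] i4+i5  mulh+add  -- dual
[4] i6+i7  ld+or  -- dual
[5] i8  sll  -- tail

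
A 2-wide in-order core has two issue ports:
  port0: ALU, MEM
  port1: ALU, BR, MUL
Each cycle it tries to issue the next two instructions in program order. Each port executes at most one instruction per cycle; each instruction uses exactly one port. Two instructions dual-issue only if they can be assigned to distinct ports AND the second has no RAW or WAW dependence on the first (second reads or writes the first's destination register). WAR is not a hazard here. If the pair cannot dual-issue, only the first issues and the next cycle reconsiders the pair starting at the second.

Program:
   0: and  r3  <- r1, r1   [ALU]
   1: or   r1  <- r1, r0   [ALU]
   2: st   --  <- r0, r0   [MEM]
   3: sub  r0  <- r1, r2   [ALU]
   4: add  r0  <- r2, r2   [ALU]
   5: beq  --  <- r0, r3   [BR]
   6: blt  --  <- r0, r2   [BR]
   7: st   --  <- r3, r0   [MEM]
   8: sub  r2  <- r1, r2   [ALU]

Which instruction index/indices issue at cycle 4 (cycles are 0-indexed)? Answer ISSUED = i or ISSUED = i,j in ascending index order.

t=0 i0&i1:and/or ; dual
t=1 i2&i3:st/sub ; dual
t=2 i4:add ; RAW r0
t=3 i5:beq ; no-port BR/BR
t=4 i6&i7:blt/st ; dual
t=5 i8:sub ; tail

ISSUED = 6,7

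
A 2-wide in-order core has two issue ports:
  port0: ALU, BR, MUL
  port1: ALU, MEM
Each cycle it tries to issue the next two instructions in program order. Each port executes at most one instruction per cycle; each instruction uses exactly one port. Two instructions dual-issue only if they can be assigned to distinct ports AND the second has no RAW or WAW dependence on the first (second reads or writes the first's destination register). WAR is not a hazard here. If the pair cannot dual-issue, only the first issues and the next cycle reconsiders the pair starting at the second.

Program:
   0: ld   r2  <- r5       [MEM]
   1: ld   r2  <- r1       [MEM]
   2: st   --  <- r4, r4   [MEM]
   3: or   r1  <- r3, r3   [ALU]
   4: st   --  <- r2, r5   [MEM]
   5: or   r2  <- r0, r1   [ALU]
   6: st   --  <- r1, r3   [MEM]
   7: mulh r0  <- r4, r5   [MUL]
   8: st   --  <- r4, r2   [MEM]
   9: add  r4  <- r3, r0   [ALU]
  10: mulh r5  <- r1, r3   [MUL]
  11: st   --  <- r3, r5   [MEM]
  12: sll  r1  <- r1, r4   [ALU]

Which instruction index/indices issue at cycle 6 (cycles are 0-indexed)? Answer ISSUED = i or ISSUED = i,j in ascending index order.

ISSUED = 10

c0: i0 ld  no-port MEM/MEM
c1: i1 ld  no-port MEM/MEM
c2: i2/i3 st or  dual
c3: i4/i5 st or  dual
c4: i6/i7 st mulh  dual
c5: i8/i9 st add  dual
c6: i10 mulh  RAW r5
c7: i11/i12 st sll  dual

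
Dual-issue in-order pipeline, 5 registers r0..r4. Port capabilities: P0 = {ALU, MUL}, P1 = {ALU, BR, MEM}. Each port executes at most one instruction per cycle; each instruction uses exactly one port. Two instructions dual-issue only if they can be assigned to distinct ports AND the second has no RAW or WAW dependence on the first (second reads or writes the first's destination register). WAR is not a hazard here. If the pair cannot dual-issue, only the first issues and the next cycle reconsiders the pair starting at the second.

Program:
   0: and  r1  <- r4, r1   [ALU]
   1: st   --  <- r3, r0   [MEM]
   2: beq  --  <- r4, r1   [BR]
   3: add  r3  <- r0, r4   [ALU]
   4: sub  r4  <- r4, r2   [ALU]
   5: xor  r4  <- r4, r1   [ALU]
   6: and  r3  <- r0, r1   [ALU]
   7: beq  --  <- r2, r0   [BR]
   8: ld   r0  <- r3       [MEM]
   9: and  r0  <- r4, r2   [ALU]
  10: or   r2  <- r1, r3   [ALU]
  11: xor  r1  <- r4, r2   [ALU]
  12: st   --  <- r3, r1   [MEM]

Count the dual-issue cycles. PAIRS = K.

PAIRS = 4

0. and.ALU st.MEM @i0&i1  | dual
1. beq.BR add.ALU @i2&i3  | dual
2. sub.ALU @i4  | RAW+WAW r4
3. xor.ALU and.ALU @i5&i6  | dual
4. beq.BR @i7  | no-port BR/MEM
5. ld.MEM @i8  | WAW r0
6. and.ALU or.ALU @i9&i10  | dual
7. xor.ALU @i11  | RAW r1
8. st.MEM @i12  | tail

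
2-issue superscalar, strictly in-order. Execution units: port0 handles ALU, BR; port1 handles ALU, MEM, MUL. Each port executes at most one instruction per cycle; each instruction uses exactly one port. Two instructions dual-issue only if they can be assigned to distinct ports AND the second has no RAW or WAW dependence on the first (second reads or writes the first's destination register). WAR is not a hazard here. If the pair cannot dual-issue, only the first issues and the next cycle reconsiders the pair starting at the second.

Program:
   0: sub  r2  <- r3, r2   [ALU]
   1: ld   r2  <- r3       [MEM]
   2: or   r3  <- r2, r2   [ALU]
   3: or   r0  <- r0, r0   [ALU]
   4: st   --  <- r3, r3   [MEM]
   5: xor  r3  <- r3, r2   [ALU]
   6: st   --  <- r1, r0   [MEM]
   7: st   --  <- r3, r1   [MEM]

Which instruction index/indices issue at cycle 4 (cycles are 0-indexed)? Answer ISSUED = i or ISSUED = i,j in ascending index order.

ISSUED = 6

c0: i0 sub.ALU  WAW r2
c1: i1 ld.MEM  RAW r2
c2: i2/i3 or.ALU+or.ALU  2-wide
c3: i4/i5 st.MEM+xor.ALU  2-wide
c4: i6 st.MEM  no-port MEM/MEM
c5: i7 st.MEM  tail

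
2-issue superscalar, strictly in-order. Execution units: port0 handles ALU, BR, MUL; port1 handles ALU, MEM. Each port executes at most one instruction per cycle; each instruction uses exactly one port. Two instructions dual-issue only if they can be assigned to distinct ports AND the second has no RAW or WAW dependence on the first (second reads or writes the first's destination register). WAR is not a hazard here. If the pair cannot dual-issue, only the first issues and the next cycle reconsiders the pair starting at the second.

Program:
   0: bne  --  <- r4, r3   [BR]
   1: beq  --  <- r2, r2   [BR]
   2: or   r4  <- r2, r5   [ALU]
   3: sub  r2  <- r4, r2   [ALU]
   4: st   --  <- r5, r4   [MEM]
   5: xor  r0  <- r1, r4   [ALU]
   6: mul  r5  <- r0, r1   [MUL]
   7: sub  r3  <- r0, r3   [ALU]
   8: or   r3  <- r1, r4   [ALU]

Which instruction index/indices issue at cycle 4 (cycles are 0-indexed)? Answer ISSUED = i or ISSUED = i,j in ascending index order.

[0] i0  bne  -- no-port BR/BR
[1] i1,i2  beq/or  -- dual
[2] i3,i4  sub/st  -- dual
[3] i5  xor  -- RAW r0
[4] i6,i7  mul/sub  -- dual
[5] i8  or  -- tail

ISSUED = 6,7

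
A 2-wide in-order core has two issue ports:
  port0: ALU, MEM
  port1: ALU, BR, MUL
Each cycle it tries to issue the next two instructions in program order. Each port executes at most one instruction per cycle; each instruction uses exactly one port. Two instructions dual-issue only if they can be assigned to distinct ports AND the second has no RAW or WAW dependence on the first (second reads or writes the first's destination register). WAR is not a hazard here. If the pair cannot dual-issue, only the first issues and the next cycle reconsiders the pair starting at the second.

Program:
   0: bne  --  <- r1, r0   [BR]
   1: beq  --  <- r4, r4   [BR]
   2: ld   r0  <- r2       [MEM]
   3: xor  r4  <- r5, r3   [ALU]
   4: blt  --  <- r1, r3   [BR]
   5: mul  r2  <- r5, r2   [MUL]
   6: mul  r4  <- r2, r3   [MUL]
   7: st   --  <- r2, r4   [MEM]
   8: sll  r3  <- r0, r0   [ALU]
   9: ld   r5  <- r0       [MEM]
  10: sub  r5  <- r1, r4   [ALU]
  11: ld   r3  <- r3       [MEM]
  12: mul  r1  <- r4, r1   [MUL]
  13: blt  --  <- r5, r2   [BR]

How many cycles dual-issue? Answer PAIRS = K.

c0: i0 bne  no-port BR/BR
c1: i1,i2 beq+ld  2-wide
c2: i3,i4 xor+blt  2-wide
c3: i5 mul  no-port MUL/MUL
c4: i6 mul  RAW r4
c5: i7,i8 st+sll  2-wide
c6: i9 ld  WAW r5
c7: i10,i11 sub+ld  2-wide
c8: i12 mul  no-port MUL/BR
c9: i13 blt  tail

PAIRS = 4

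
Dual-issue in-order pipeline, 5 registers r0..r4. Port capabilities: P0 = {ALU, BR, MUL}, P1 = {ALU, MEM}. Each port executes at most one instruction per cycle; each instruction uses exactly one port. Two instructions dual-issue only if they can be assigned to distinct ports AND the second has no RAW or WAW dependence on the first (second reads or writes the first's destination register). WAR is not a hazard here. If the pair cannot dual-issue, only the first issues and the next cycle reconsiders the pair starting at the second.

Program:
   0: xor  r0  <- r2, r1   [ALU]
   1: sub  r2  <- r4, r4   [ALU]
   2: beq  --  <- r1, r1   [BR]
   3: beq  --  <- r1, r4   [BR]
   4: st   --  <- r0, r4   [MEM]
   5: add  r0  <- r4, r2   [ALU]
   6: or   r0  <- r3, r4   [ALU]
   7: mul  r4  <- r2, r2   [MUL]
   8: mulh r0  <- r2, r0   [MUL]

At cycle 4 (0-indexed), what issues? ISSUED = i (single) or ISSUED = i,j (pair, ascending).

ISSUED = 6,7

c0: i0,i1 xor.ALU sub.ALU  pair
c1: i2 beq.BR  no-port BR/BR
c2: i3,i4 beq.BR st.MEM  pair
c3: i5 add.ALU  WAW r0
c4: i6,i7 or.ALU mul.MUL  pair
c5: i8 mulh.MUL  tail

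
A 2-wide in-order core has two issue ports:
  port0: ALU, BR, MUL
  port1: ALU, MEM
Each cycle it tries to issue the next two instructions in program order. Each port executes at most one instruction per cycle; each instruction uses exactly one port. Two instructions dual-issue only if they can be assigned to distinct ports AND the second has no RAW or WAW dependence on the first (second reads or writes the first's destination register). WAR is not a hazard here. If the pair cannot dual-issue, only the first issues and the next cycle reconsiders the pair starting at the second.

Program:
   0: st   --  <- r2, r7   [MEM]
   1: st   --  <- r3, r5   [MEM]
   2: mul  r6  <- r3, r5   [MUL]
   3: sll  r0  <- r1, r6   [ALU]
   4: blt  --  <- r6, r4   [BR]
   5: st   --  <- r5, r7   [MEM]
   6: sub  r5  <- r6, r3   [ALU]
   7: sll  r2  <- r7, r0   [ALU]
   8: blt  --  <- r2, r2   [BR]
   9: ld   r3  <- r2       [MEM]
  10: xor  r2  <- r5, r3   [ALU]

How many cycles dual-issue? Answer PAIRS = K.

PAIRS = 4

[0] i0  st  -- no-port MEM/MEM
[1] i1,i2  st+mul  -- dual
[2] i3,i4  sll+blt  -- dual
[3] i5,i6  st+sub  -- dual
[4] i7  sll  -- RAW r2
[5] i8,i9  blt+ld  -- dual
[6] i10  xor  -- tail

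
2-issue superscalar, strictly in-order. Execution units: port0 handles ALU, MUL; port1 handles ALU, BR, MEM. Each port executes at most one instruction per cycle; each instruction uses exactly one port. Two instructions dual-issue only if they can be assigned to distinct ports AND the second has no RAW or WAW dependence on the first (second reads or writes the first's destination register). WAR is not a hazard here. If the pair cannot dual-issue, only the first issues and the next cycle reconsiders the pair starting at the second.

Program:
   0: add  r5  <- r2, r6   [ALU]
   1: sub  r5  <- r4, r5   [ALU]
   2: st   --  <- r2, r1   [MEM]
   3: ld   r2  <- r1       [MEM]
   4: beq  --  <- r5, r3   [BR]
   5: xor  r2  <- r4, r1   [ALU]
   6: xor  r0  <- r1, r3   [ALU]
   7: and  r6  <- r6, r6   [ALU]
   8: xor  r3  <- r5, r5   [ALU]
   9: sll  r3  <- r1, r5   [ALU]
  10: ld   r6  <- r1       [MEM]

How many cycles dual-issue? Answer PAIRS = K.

PAIRS = 4

0. add.ALU @i0  | RAW+WAW r5
1. sub.ALU+st.MEM @i1/i2  | 2-wide
2. ld.MEM @i3  | no-port MEM/BR
3. beq.BR+xor.ALU @i4/i5  | 2-wide
4. xor.ALU+and.ALU @i6/i7  | 2-wide
5. xor.ALU @i8  | WAW r3
6. sll.ALU+ld.MEM @i9/i10  | 2-wide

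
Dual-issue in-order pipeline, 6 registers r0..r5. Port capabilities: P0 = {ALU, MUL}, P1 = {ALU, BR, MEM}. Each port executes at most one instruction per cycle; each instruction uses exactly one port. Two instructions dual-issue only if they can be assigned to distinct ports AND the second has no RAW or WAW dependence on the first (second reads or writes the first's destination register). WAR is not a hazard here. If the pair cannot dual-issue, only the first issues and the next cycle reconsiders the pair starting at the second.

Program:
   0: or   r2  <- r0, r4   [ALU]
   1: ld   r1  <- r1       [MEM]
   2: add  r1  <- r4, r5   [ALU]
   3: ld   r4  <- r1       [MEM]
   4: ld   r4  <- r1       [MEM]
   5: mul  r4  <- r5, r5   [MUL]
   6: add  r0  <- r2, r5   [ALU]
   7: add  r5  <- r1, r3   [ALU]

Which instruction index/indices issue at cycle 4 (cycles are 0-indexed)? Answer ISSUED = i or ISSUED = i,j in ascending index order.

#0 head=0: or.ALU ld.MEM i0&i1 pair
#1 head=2: add.ALU i2 RAW r1
#2 head=3: ld.MEM i3 no-port MEM/MEM
#3 head=4: ld.MEM i4 WAW r4
#4 head=5: mul.MUL add.ALU i5&i6 pair
#5 head=7: add.ALU i7 tail

ISSUED = 5,6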